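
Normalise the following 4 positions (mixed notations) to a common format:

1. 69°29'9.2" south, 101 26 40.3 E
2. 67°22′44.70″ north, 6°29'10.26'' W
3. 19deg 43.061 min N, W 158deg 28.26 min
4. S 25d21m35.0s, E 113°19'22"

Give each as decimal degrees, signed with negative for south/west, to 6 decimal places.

1. -69.485889, 101.444528
2. 67.379083, -6.486183
3. 19.717683, -158.471000
4. -25.359722, 113.322778

Point 1:
  Latitude: 69° + 29/60 + 9.2/3600 = 69 + 0.483333 + 0.002556 = 69.4858889
  S → negative
  Lon: 26′ + 40.3″ = 26.67167′; 101 + 26.67167/60 = 101.4445278
  E ⇒ keep positive
Point 2:
  Lat: 22′ + 44.7″ = 22.74500′; 67 + 22.74500/60 = 67.3790833
  N ⇒ keep positive
  Longitude: 29′ + 10.26″ = 29.17100′; 6 + 29.17100/60 = 6.4861833
  W → negative
Point 3:
  Lat: 43.061′ = 0.717683°; total 19.7176833
  N → positive
  Lon: 28.26′ = 0.471000°; total 158.4710000
  W ⇒ negate
Point 4:
  Lat: 21′ + 35″ = 21.58333′; 25 + 21.58333/60 = 25.3597222
  hemisphere S, so the sign is −
  Lon: 19′ + 22″ = 19.36667′; 113 + 19.36667/60 = 113.3227778
  E → positive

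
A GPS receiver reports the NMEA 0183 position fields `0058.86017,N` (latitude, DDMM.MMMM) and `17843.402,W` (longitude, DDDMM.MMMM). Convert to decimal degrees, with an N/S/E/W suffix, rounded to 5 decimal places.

Lat: split at 2 digits → 00° and 58.86017′; 0 + 58.86017/60 = 0.981003
Longitude: degrees = first 3 digits = 178, minutes = 43.402; 178 + 43.402/60 = 178.723367

0.98100° N, 178.72337° W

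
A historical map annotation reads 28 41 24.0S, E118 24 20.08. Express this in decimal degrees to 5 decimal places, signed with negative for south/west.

-28.69000, 118.40558

φ: 28° + 41/60 + 24/3600 = 28 + 0.683333 + 0.006667 = 28.690000
S ⇒ negate
λ: 118 + 24/60 + 20.08/3600 = 118.405578
E ⇒ keep positive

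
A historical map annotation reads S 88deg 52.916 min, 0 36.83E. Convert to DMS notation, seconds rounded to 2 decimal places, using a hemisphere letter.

φ: 52.91600′ → 52′ and 0.91600 × 60 = 54.9600″
Lon: 36.83000′ → 36′ and 0.83000 × 60 = 49.8000″

88°52′54.96″ S, 0°36′49.80″ E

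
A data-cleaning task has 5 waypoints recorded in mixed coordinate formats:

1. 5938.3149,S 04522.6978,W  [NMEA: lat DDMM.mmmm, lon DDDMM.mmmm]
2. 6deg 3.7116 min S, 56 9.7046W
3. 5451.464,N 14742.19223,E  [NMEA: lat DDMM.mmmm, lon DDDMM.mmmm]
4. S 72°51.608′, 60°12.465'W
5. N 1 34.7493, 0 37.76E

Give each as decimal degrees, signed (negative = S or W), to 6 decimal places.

Point 1:
  Lat: split at 2 digits → 59° and 38.3149′; 59 + 38.3149/60 = 59.6385817
  S → negative
  λ: degrees = first 3 digits = 45, minutes = 22.6978; 45 + 22.6978/60 = 45.3782967
  hemisphere W, so the sign is −
Point 2:
  Lat: 6 + 3.7116/60 = 6.0618600
  S → negative
  Longitude: 9.7046′ = 0.161743°; total 56.1617433
  W ⇒ negate
Point 3:
  Lat: degrees = first 2 digits = 54, minutes = 51.464; 54 + 51.464/60 = 54.8577333
  N → positive
  λ: degrees = first 3 digits = 147, minutes = 42.19223; 147 + 42.19223/60 = 147.7032038
  E → positive
Point 4:
  Lat: 51.608′ = 0.860133°; total 72.8601333
  S ⇒ negate
  λ: 60 + 12.465/60 = 60.2077500
  W ⇒ negate
Point 5:
  Latitude: 34.7493′ = 0.579155°; total 1.5791550
  N → positive
  Longitude: 37.76′ = 0.629333°; total 0.6293333
  E → positive

1. -59.638582, -45.378297
2. -6.061860, -56.161743
3. 54.857733, 147.703204
4. -72.860133, -60.207750
5. 1.579155, 0.629333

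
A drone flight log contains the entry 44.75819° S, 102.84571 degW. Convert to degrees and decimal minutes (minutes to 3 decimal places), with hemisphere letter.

Lat: fractional part 0.758190 → 45.49140 minutes
λ: minutes = (102.845710 − 102) × 60 = 50.74260

44° 45.491′ S, 102° 50.743′ W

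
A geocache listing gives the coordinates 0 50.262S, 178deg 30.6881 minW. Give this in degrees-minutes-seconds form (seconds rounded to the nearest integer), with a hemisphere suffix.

0°50′16″ S, 178°30′41″ W

φ: 50.26200′ → 50′ and 0.26200 × 60 = 15.72″
Lon: fractional minutes 0.68810 × 60 = 41.29″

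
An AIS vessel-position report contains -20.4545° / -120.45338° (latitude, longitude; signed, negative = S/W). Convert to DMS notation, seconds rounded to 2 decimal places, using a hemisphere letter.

20°27′16.20″ S, 120°27′12.17″ W

Latitude is negative → S; |value| = 20.454500
Latitude: 0.454500 × 60 = 27.27000′ → 27′, remainder × 60 = 16.2000″
Longitude is negative → W; |value| = 120.453380
Lon: 0.453380 × 60 = 27.20280′ → 27′, remainder × 60 = 12.1680″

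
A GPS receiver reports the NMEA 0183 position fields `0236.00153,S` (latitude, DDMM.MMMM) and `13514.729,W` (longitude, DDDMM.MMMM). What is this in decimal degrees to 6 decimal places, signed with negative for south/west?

φ: degrees = first 2 digits = 2, minutes = 36.00153; 2 + 36.00153/60 = 2.6000255
S → negative
Longitude: degrees = first 3 digits = 135, minutes = 14.729; 135 + 14.729/60 = 135.2454833
W ⇒ negate

-2.600026, -135.245483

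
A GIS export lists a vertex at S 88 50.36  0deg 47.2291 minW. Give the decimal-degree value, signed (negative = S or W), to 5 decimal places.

-88.83933, -0.78715

Lat: 50.36′ = 0.839333°; total 88.839333
S → negative
λ: 47.2291′ = 0.787152°; total 0.787152
hemisphere W, so the sign is −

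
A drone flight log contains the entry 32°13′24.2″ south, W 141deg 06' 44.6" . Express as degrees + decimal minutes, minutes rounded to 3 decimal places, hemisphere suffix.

Latitude: 13 + 24.2/60 = 13.40333′
λ: 6 + 44.6/60 = 6.74333′

32° 13.403′ S, 141° 6.743′ W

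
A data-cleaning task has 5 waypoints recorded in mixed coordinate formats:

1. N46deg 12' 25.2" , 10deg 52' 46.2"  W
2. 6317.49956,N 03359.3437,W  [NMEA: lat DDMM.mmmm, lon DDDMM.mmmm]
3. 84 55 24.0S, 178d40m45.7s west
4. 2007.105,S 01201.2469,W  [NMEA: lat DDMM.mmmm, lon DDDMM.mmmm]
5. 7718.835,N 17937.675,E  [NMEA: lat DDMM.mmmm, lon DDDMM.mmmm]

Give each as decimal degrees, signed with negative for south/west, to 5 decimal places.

Point 1:
  Latitude: 46° + 12/60 + 25.2/3600 = 46 + 0.200000 + 0.007000 = 46.207000
  N → positive
  Longitude: 52′ + 46.2″ = 52.77000′; 10 + 52.77000/60 = 10.879500
  hemisphere W, so the sign is −
Point 2:
  φ: split at 2 digits → 63° and 17.49956′; 63 + 17.49956/60 = 63.291659
  N → positive
  λ: degrees = first 3 digits = 33, minutes = 59.3437; 33 + 59.3437/60 = 33.989062
  hemisphere W, so the sign is −
Point 3:
  Lat: 84 + 55/60 + 24/3600 = 84.923333
  S ⇒ negate
  λ: 40′ + 45.7″ = 40.76167′; 178 + 40.76167/60 = 178.679361
  hemisphere W, so the sign is −
Point 4:
  Latitude: split at 2 digits → 20° and 7.105′; 20 + 7.105/60 = 20.118417
  S ⇒ negate
  Longitude: degrees = first 3 digits = 12, minutes = 1.2469; 12 + 1.2469/60 = 12.020782
  W → negative
Point 5:
  Latitude: degrees = first 2 digits = 77, minutes = 18.835; 77 + 18.835/60 = 77.313917
  N ⇒ keep positive
  Longitude: split at 3 digits → 179° and 37.675′; 179 + 37.675/60 = 179.627917
  E ⇒ keep positive

1. 46.20700, -10.87950
2. 63.29166, -33.98906
3. -84.92333, -178.67936
4. -20.11842, -12.02078
5. 77.31392, 179.62792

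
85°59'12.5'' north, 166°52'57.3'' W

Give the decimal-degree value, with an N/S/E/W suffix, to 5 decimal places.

85.98681° N, 166.88258° W

Lat: 59′ + 12.5″ = 59.20833′; 85 + 59.20833/60 = 85.986806
Longitude: 166° + 52/60 + 57.3/3600 = 166 + 0.866667 + 0.015917 = 166.882583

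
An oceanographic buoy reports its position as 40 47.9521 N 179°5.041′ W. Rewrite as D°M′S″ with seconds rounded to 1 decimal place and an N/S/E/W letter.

40°47′57.1″ N, 179°05′2.5″ W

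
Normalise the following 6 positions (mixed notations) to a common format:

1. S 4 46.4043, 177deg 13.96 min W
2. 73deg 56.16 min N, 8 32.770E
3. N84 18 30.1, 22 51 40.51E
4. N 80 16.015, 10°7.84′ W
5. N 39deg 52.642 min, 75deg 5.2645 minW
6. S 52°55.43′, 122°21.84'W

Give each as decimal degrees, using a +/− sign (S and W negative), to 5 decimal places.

1. -4.77341, -177.23267
2. 73.93600, 8.54617
3. 84.30836, 22.86125
4. 80.26692, -10.13067
5. 39.87737, -75.08774
6. -52.92383, -122.36400

Point 1:
  Lat: 4 + 46.4043/60 = 4.773405
  hemisphere S, so the sign is −
  Longitude: 13.96′ = 0.232667°; total 177.232667
  W ⇒ negate
Point 2:
  Lat: 56.16′ = 0.936000°; total 73.936000
  N ⇒ keep positive
  λ: 32.77′ = 0.546167°; total 8.546167
  E ⇒ keep positive
Point 3:
  Lat: 84° + 18/60 + 30.1/3600 = 84 + 0.300000 + 0.008361 = 84.308361
  N ⇒ keep positive
  Lon: 22 + 51/60 + 40.51/3600 = 22.861253
  E ⇒ keep positive
Point 4:
  φ: 16.015′ = 0.266917°; total 80.266917
  N → positive
  Longitude: 7.84′ = 0.130667°; total 10.130667
  hemisphere W, so the sign is −
Point 5:
  Lat: 52.642′ = 0.877367°; total 39.877367
  N → positive
  λ: 75 + 5.2645/60 = 75.087742
  hemisphere W, so the sign is −
Point 6:
  Latitude: 52 + 55.43/60 = 52.923833
  S → negative
  Longitude: 21.84′ = 0.364000°; total 122.364000
  W → negative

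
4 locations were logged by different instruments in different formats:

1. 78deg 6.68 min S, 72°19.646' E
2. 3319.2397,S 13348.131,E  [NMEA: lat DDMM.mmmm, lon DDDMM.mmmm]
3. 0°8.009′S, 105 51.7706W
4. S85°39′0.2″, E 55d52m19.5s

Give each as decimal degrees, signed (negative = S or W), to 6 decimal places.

1. -78.111333, 72.327433
2. -33.320662, 133.802183
3. -0.133483, -105.862843
4. -85.650056, 55.872083

Point 1:
  Lat: 78 + 6.68/60 = 78.1113333
  S → negative
  λ: 72 + 19.646/60 = 72.3274333
  E ⇒ keep positive
Point 2:
  Latitude: degrees = first 2 digits = 33, minutes = 19.2397; 33 + 19.2397/60 = 33.3206617
  S → negative
  λ: split at 3 digits → 133° and 48.131′; 133 + 48.131/60 = 133.8021833
  E ⇒ keep positive
Point 3:
  Latitude: 8.009′ = 0.133483°; total 0.1334833
  hemisphere S, so the sign is −
  λ: 105 + 51.7706/60 = 105.8628433
  W ⇒ negate
Point 4:
  φ: 85 + 39/60 + 0.2/3600 = 85.6500556
  S → negative
  Lon: 55 + 52/60 + 19.5/3600 = 55.8720833
  E ⇒ keep positive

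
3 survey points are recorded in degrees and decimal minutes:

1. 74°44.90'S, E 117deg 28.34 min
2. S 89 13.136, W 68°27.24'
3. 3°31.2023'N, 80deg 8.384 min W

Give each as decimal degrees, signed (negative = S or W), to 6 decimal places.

1. -74.748333, 117.472333
2. -89.218933, -68.454000
3. 3.520038, -80.139733

Point 1:
  Lat: 44.9′ = 0.748333°; total 74.7483333
  S → negative
  Longitude: 28.34′ = 0.472333°; total 117.4723333
  E ⇒ keep positive
Point 2:
  Latitude: 89 + 13.136/60 = 89.2189333
  hemisphere S, so the sign is −
  Longitude: 68 + 27.24/60 = 68.4540000
  hemisphere W, so the sign is −
Point 3:
  Lat: 31.2023′ = 0.520038°; total 3.5200383
  N → positive
  Longitude: 80 + 8.384/60 = 80.1397333
  W → negative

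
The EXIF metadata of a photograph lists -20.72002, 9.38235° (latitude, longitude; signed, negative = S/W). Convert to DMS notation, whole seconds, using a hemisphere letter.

20°43′12″ S, 9°22′56″ E

Latitude is negative → S; |value| = 20.720020
Latitude: 0.720020 × 60 = 43.20120′ → 43′, remainder × 60 = 12.07″
Longitude: 0.382350 × 60 = 22.94100′ → 22′, remainder × 60 = 56.46″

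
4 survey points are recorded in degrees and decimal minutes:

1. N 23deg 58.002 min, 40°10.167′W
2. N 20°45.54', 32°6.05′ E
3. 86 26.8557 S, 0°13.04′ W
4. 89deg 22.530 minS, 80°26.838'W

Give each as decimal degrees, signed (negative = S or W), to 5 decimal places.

1. 23.96670, -40.16945
2. 20.75900, 32.10083
3. -86.44760, -0.21733
4. -89.37550, -80.44730

Point 1:
  φ: 23 + 58.002/60 = 23.966700
  N → positive
  Lon: 40 + 10.167/60 = 40.169450
  hemisphere W, so the sign is −
Point 2:
  Latitude: 20 + 45.54/60 = 20.759000
  N ⇒ keep positive
  Longitude: 32 + 6.05/60 = 32.100833
  E → positive
Point 3:
  Lat: 86 + 26.8557/60 = 86.447595
  S ⇒ negate
  Longitude: 0 + 13.04/60 = 0.217333
  W ⇒ negate
Point 4:
  Latitude: 89 + 22.53/60 = 89.375500
  S ⇒ negate
  λ: 26.838′ = 0.447300°; total 80.447300
  hemisphere W, so the sign is −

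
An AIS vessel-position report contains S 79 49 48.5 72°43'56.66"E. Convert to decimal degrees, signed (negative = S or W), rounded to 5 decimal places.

φ: 49′ + 48.5″ = 49.80833′; 79 + 49.80833/60 = 79.830139
hemisphere S, so the sign is −
Longitude: 72 + 43/60 + 56.66/3600 = 72.732406
E ⇒ keep positive

-79.83014, 72.73241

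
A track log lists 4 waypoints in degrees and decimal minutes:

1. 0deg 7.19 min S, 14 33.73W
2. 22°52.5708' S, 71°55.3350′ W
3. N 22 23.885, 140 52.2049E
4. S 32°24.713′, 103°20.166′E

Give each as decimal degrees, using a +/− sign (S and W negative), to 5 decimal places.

Point 1:
  Latitude: 7.19′ = 0.119833°; total 0.119833
  S → negative
  Lon: 33.73′ = 0.562167°; total 14.562167
  hemisphere W, so the sign is −
Point 2:
  Latitude: 22 + 52.5708/60 = 22.876180
  S → negative
  Lon: 55.335′ = 0.922250°; total 71.922250
  hemisphere W, so the sign is −
Point 3:
  Lat: 23.885′ = 0.398083°; total 22.398083
  N → positive
  Lon: 52.2049′ = 0.870082°; total 140.870082
  E → positive
Point 4:
  φ: 24.713′ = 0.411883°; total 32.411883
  S ⇒ negate
  λ: 20.166′ = 0.336100°; total 103.336100
  E → positive

1. -0.11983, -14.56217
2. -22.87618, -71.92225
3. 22.39808, 140.87008
4. -32.41188, 103.33610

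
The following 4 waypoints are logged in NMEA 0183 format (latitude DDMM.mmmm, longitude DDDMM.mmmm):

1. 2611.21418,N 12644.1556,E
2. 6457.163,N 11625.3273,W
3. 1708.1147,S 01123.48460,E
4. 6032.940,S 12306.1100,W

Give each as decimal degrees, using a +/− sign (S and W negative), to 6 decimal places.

1. 26.186903, 126.735927
2. 64.952717, -116.422122
3. -17.135245, 11.391410
4. -60.549000, -123.101833

Point 1:
  φ: split at 2 digits → 26° and 11.21418′; 26 + 11.21418/60 = 26.1869030
  N → positive
  Lon: split at 3 digits → 126° and 44.1556′; 126 + 44.1556/60 = 126.7359267
  E → positive
Point 2:
  Lat: split at 2 digits → 64° and 57.163′; 64 + 57.163/60 = 64.9527167
  N ⇒ keep positive
  λ: split at 3 digits → 116° and 25.3273′; 116 + 25.3273/60 = 116.4221217
  W ⇒ negate
Point 3:
  Lat: degrees = first 2 digits = 17, minutes = 8.1147; 17 + 8.1147/60 = 17.1352450
  S ⇒ negate
  λ: split at 3 digits → 011° and 23.4846′; 11 + 23.4846/60 = 11.3914100
  E → positive
Point 4:
  Latitude: split at 2 digits → 60° and 32.94′; 60 + 32.94/60 = 60.5490000
  S → negative
  Longitude: split at 3 digits → 123° and 6.11′; 123 + 6.11/60 = 123.1018333
  hemisphere W, so the sign is −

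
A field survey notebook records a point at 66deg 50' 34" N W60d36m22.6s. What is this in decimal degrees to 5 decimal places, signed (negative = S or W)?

66.84278, -60.60628

Latitude: 50′ + 34″ = 50.56667′; 66 + 50.56667/60 = 66.842778
N → positive
Lon: 60° + 36/60 + 22.6/3600 = 60 + 0.600000 + 0.006278 = 60.606278
W ⇒ negate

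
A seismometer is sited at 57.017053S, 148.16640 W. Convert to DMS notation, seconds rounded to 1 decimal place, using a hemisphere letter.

57°01′1.4″ S, 148°09′59.0″ W

φ: whole degrees 57; 1.02318′ → 1′ and 1.391″
λ: whole degrees 148; 9.98400′ → 9′ and 59.040″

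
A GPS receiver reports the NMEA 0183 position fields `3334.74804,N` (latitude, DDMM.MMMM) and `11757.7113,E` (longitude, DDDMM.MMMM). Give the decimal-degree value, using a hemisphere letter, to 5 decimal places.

33.57913° N, 117.96186° E

Lat: split at 2 digits → 33° and 34.74804′; 33 + 34.74804/60 = 33.579134
λ: split at 3 digits → 117° and 57.7113′; 117 + 57.7113/60 = 117.961855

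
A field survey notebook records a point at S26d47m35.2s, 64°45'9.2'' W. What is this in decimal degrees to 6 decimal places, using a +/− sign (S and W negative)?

-26.793111, -64.752556

Lat: 47′ + 35.2″ = 47.58667′; 26 + 47.58667/60 = 26.7931111
S → negative
Lon: 64° + 45/60 + 9.2/3600 = 64 + 0.750000 + 0.002556 = 64.7525556
W ⇒ negate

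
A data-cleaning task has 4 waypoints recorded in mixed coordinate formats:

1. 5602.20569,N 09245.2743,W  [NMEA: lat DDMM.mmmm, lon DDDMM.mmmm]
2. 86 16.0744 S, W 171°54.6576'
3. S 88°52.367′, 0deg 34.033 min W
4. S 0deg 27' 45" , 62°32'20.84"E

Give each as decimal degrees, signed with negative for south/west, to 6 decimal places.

Point 1:
  Lat: split at 2 digits → 56° and 2.20569′; 56 + 2.20569/60 = 56.0367615
  N → positive
  Lon: split at 3 digits → 092° and 45.2743′; 92 + 45.2743/60 = 92.7545717
  W → negative
Point 2:
  φ: 86 + 16.0744/60 = 86.2679067
  S ⇒ negate
  λ: 54.6576′ = 0.910960°; total 171.9109600
  W ⇒ negate
Point 3:
  Latitude: 88 + 52.367/60 = 88.8727833
  S → negative
  Longitude: 34.033′ = 0.567217°; total 0.5672167
  W → negative
Point 4:
  Latitude: 27′ + 45″ = 27.75000′; 0 + 27.75000/60 = 0.4625000
  S ⇒ negate
  λ: 62° + 32/60 + 20.84/3600 = 62 + 0.533333 + 0.005789 = 62.5391222
  E ⇒ keep positive

1. 56.036762, -92.754572
2. -86.267907, -171.910960
3. -88.872783, -0.567217
4. -0.462500, 62.539122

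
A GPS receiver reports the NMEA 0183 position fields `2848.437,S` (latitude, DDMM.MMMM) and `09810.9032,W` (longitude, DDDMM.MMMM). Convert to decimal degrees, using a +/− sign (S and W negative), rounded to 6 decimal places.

-28.807283, -98.181720

Lat: split at 2 digits → 28° and 48.437′; 28 + 48.437/60 = 28.8072833
hemisphere S, so the sign is −
λ: split at 3 digits → 098° and 10.9032′; 98 + 10.9032/60 = 98.1817200
W ⇒ negate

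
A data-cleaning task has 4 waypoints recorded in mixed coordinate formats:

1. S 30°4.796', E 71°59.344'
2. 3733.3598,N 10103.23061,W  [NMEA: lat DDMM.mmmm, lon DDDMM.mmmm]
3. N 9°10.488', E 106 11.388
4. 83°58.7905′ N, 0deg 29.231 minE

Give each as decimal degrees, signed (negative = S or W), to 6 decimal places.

Point 1:
  Latitude: 30 + 4.796/60 = 30.0799333
  S ⇒ negate
  λ: 59.344′ = 0.989067°; total 71.9890667
  E ⇒ keep positive
Point 2:
  φ: degrees = first 2 digits = 37, minutes = 33.3598; 37 + 33.3598/60 = 37.5559967
  N ⇒ keep positive
  Longitude: split at 3 digits → 101° and 3.23061′; 101 + 3.23061/60 = 101.0538435
  W → negative
Point 3:
  Latitude: 10.488′ = 0.174800°; total 9.1748000
  N → positive
  λ: 106 + 11.388/60 = 106.1898000
  E → positive
Point 4:
  Latitude: 83 + 58.7905/60 = 83.9798417
  N → positive
  Lon: 0 + 29.231/60 = 0.4871833
  E → positive

1. -30.079933, 71.989067
2. 37.555997, -101.053844
3. 9.174800, 106.189800
4. 83.979842, 0.487183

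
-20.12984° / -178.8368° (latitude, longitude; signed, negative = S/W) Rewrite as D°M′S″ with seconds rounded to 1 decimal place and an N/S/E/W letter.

Latitude is negative → S; |value| = 20.129840
Lat: whole degrees 20; 7.79040′ → 7′ and 47.424″
Longitude is negative → W; |value| = 178.836800
Lon: 0.836800 × 60 = 50.20800′ → 50′, remainder × 60 = 12.480″

20°07′47.4″ S, 178°50′12.5″ W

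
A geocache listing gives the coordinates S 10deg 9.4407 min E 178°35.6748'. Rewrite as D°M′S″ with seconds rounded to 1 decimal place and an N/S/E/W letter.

10°09′26.4″ S, 178°35′40.5″ E

Latitude: fractional minutes 0.44070 × 60 = 26.442″
Lon: 35.67480′ → 35′ and 0.67480 × 60 = 40.488″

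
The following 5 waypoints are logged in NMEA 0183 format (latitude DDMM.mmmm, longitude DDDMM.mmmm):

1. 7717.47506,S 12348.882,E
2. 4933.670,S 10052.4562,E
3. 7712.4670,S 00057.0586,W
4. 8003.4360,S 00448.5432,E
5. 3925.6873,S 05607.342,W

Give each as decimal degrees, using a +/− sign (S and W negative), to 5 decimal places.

1. -77.29125, 123.81470
2. -49.56117, 100.87427
3. -77.20778, -0.95098
4. -80.05727, 4.80905
5. -39.42812, -56.12237

Point 1:
  Latitude: degrees = first 2 digits = 77, minutes = 17.47506; 77 + 17.47506/60 = 77.291251
  hemisphere S, so the sign is −
  Longitude: degrees = first 3 digits = 123, minutes = 48.882; 123 + 48.882/60 = 123.814700
  E → positive
Point 2:
  Latitude: split at 2 digits → 49° and 33.67′; 49 + 33.67/60 = 49.561167
  S → negative
  Lon: degrees = first 3 digits = 100, minutes = 52.4562; 100 + 52.4562/60 = 100.874270
  E → positive
Point 3:
  Latitude: split at 2 digits → 77° and 12.467′; 77 + 12.467/60 = 77.207783
  hemisphere S, so the sign is −
  Lon: degrees = first 3 digits = 0, minutes = 57.0586; 0 + 57.0586/60 = 0.950977
  W → negative
Point 4:
  Lat: degrees = first 2 digits = 80, minutes = 3.436; 80 + 3.436/60 = 80.057267
  hemisphere S, so the sign is −
  λ: split at 3 digits → 004° and 48.5432′; 4 + 48.5432/60 = 4.809053
  E ⇒ keep positive
Point 5:
  φ: split at 2 digits → 39° and 25.6873′; 39 + 25.6873/60 = 39.428122
  hemisphere S, so the sign is −
  λ: degrees = first 3 digits = 56, minutes = 7.342; 56 + 7.342/60 = 56.122367
  W ⇒ negate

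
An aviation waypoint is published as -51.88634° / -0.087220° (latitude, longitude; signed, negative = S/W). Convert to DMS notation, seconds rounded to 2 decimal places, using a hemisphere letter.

Latitude is negative → S; |value| = 51.886340
Latitude: whole degrees 51; 53.18040′ → 53′ and 10.8240″
Longitude is negative → W; |value| = 0.087220
Lon: whole degrees 0; 5.23320′ → 5′ and 13.9920″

51°53′10.82″ S, 0°05′13.99″ W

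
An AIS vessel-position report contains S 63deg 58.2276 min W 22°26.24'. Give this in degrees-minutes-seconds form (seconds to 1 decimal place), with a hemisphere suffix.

Latitude: fractional minutes 0.22760 × 60 = 13.656″
Lon: 26.24000′ → 26′ and 0.24000 × 60 = 14.400″

63°58′13.7″ S, 22°26′14.4″ W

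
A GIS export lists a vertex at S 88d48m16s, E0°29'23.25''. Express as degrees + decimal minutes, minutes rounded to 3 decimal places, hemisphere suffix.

88° 48.267′ S, 0° 29.388′ E

Lat: 48 + 16/60 = 48.26667′
λ: 29 + 23.25/60 = 29.38750′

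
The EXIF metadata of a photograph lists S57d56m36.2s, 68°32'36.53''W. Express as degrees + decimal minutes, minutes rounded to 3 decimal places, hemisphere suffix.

57° 56.603′ S, 68° 32.609′ W

Latitude: seconds/60 = 0.60333; minutes = 56 + 0.60333 = 56.60333
Longitude: seconds/60 = 0.60883; minutes = 32 + 0.60883 = 32.60883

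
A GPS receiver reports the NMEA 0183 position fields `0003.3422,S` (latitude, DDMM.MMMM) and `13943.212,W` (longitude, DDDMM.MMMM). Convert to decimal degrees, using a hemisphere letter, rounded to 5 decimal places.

0.05570° S, 139.72020° W

Lat: split at 2 digits → 00° and 3.3422′; 0 + 3.3422/60 = 0.055703
Longitude: degrees = first 3 digits = 139, minutes = 43.212; 139 + 43.212/60 = 139.720200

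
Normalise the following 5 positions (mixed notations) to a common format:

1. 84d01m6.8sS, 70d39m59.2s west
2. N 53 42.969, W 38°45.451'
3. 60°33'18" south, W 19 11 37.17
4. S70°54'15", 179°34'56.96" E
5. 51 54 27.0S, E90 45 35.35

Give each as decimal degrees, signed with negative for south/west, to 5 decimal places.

1. -84.01856, -70.66644
2. 53.71615, -38.75752
3. -60.55500, -19.19366
4. -70.90417, 179.58249
5. -51.90750, 90.75982

Point 1:
  φ: 84° + 1/60 + 6.8/3600 = 84 + 0.016667 + 0.001889 = 84.018556
  hemisphere S, so the sign is −
  λ: 39′ + 59.2″ = 39.98667′; 70 + 39.98667/60 = 70.666444
  W ⇒ negate
Point 2:
  Lat: 42.969′ = 0.716150°; total 53.716150
  N ⇒ keep positive
  Lon: 38 + 45.451/60 = 38.757517
  W ⇒ negate
Point 3:
  Lat: 33′ + 18″ = 33.30000′; 60 + 33.30000/60 = 60.555000
  S ⇒ negate
  Lon: 11′ + 37.17″ = 11.61950′; 19 + 11.61950/60 = 19.193658
  W → negative
Point 4:
  Lat: 70 + 54/60 + 15/3600 = 70.904167
  S ⇒ negate
  Longitude: 179° + 34/60 + 56.96/3600 = 179 + 0.566667 + 0.015822 = 179.582489
  E ⇒ keep positive
Point 5:
  Lat: 54′ + 27″ = 54.45000′; 51 + 54.45000/60 = 51.907500
  S → negative
  Longitude: 90° + 45/60 + 35.35/3600 = 90 + 0.750000 + 0.009819 = 90.759819
  E → positive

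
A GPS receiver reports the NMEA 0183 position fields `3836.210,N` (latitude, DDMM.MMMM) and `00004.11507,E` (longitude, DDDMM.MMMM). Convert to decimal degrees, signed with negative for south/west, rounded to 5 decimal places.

φ: degrees = first 2 digits = 38, minutes = 36.21; 38 + 36.21/60 = 38.603500
N ⇒ keep positive
λ: degrees = first 3 digits = 0, minutes = 4.11507; 0 + 4.11507/60 = 0.068585
E → positive

38.60350, 0.06858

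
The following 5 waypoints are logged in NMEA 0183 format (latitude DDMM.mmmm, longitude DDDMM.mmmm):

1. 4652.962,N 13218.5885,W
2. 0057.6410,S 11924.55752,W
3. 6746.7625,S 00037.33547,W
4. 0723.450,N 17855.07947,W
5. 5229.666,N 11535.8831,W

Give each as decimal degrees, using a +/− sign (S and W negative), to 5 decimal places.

Point 1:
  φ: split at 2 digits → 46° and 52.962′; 46 + 52.962/60 = 46.882700
  N → positive
  Longitude: degrees = first 3 digits = 132, minutes = 18.5885; 132 + 18.5885/60 = 132.309808
  W → negative
Point 2:
  Lat: degrees = first 2 digits = 0, minutes = 57.641; 0 + 57.641/60 = 0.960683
  S ⇒ negate
  Longitude: split at 3 digits → 119° and 24.55752′; 119 + 24.55752/60 = 119.409292
  hemisphere W, so the sign is −
Point 3:
  Lat: degrees = first 2 digits = 67, minutes = 46.7625; 67 + 46.7625/60 = 67.779375
  S ⇒ negate
  λ: degrees = first 3 digits = 0, minutes = 37.33547; 0 + 37.33547/60 = 0.622258
  hemisphere W, so the sign is −
Point 4:
  Lat: degrees = first 2 digits = 7, minutes = 23.45; 7 + 23.45/60 = 7.390833
  N ⇒ keep positive
  Longitude: degrees = first 3 digits = 178, minutes = 55.07947; 178 + 55.07947/60 = 178.917991
  hemisphere W, so the sign is −
Point 5:
  φ: degrees = first 2 digits = 52, minutes = 29.666; 52 + 29.666/60 = 52.494433
  N ⇒ keep positive
  Longitude: split at 3 digits → 115° and 35.8831′; 115 + 35.8831/60 = 115.598052
  W → negative

1. 46.88270, -132.30981
2. -0.96068, -119.40929
3. -67.77938, -0.62226
4. 7.39083, -178.91799
5. 52.49443, -115.59805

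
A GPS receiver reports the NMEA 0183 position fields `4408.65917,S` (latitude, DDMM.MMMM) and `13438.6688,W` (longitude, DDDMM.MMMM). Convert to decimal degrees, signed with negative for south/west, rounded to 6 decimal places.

-44.144320, -134.644480

Lat: split at 2 digits → 44° and 8.65917′; 44 + 8.65917/60 = 44.1443195
S ⇒ negate
Longitude: split at 3 digits → 134° and 38.6688′; 134 + 38.6688/60 = 134.6444800
hemisphere W, so the sign is −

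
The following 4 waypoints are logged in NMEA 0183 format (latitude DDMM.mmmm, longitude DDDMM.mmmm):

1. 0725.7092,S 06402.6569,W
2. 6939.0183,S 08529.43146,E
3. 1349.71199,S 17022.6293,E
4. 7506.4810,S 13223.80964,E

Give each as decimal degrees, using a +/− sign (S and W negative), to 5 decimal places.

Point 1:
  Lat: split at 2 digits → 07° and 25.7092′; 7 + 25.7092/60 = 7.428487
  hemisphere S, so the sign is −
  Longitude: split at 3 digits → 064° and 2.6569′; 64 + 2.6569/60 = 64.044282
  W ⇒ negate
Point 2:
  φ: degrees = first 2 digits = 69, minutes = 39.0183; 69 + 39.0183/60 = 69.650305
  S ⇒ negate
  λ: split at 3 digits → 085° and 29.43146′; 85 + 29.43146/60 = 85.490524
  E ⇒ keep positive
Point 3:
  Latitude: split at 2 digits → 13° and 49.71199′; 13 + 49.71199/60 = 13.828533
  S → negative
  λ: split at 3 digits → 170° and 22.6293′; 170 + 22.6293/60 = 170.377155
  E ⇒ keep positive
Point 4:
  Lat: split at 2 digits → 75° and 6.481′; 75 + 6.481/60 = 75.108017
  S ⇒ negate
  λ: degrees = first 3 digits = 132, minutes = 23.80964; 132 + 23.80964/60 = 132.396827
  E → positive

1. -7.42849, -64.04428
2. -69.65031, 85.49052
3. -13.82853, 170.37716
4. -75.10802, 132.39683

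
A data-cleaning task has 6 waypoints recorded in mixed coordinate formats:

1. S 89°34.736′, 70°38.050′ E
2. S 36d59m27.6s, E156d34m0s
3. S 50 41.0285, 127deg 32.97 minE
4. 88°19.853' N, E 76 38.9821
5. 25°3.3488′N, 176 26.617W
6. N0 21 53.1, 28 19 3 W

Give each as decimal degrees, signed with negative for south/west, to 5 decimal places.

1. -89.57893, 70.63417
2. -36.99100, 156.56667
3. -50.68381, 127.54950
4. 88.33088, 76.64970
5. 25.05581, -176.44362
6. 0.36475, -28.31750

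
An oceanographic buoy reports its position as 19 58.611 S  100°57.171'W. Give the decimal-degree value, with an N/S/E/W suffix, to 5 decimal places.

19.97685° S, 100.95285° W

Lat: 58.611′ = 0.976850°; total 19.976850
Lon: 57.171′ = 0.952850°; total 100.952850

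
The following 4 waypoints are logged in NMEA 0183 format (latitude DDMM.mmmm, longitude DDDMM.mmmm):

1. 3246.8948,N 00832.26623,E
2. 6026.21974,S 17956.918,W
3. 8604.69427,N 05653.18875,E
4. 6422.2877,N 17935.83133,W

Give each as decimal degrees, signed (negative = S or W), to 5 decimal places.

Point 1:
  Latitude: split at 2 digits → 32° and 46.8948′; 32 + 46.8948/60 = 32.781580
  N ⇒ keep positive
  Lon: degrees = first 3 digits = 8, minutes = 32.26623; 8 + 32.26623/60 = 8.537771
  E → positive
Point 2:
  Latitude: split at 2 digits → 60° and 26.21974′; 60 + 26.21974/60 = 60.436996
  S → negative
  Lon: split at 3 digits → 179° and 56.918′; 179 + 56.918/60 = 179.948633
  W → negative
Point 3:
  Latitude: degrees = first 2 digits = 86, minutes = 4.69427; 86 + 4.69427/60 = 86.078238
  N → positive
  λ: degrees = first 3 digits = 56, minutes = 53.18875; 56 + 53.18875/60 = 56.886479
  E ⇒ keep positive
Point 4:
  Latitude: degrees = first 2 digits = 64, minutes = 22.2877; 64 + 22.2877/60 = 64.371462
  N → positive
  Longitude: split at 3 digits → 179° and 35.83133′; 179 + 35.83133/60 = 179.597189
  W → negative

1. 32.78158, 8.53777
2. -60.43700, -179.94863
3. 86.07824, 56.88648
4. 64.37146, -179.59719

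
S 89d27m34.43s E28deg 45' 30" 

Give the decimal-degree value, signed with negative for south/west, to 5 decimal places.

φ: 27′ + 34.43″ = 27.57383′; 89 + 27.57383/60 = 89.459564
S → negative
Longitude: 28° + 45/60 + 30/3600 = 28 + 0.750000 + 0.008333 = 28.758333
E → positive

-89.45956, 28.75833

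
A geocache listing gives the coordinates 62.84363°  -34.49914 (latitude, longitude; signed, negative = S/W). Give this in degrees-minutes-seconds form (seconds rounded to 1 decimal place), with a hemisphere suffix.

62°50′37.1″ N, 34°29′56.9″ W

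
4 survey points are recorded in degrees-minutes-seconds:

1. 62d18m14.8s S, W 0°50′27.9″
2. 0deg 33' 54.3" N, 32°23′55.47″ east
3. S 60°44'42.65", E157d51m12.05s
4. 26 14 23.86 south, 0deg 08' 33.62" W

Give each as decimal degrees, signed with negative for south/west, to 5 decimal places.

1. -62.30411, -0.84108
2. 0.56508, 32.39874
3. -60.74518, 157.85335
4. -26.23996, -0.14267

Point 1:
  Lat: 62 + 18/60 + 14.8/3600 = 62.304111
  S ⇒ negate
  λ: 50′ + 27.9″ = 50.46500′; 0 + 50.46500/60 = 0.841083
  W ⇒ negate
Point 2:
  φ: 0 + 33/60 + 54.3/3600 = 0.565083
  N ⇒ keep positive
  λ: 23′ + 55.47″ = 23.92450′; 32 + 23.92450/60 = 32.398742
  E → positive
Point 3:
  Latitude: 44′ + 42.65″ = 44.71083′; 60 + 44.71083/60 = 60.745181
  hemisphere S, so the sign is −
  Longitude: 157 + 51/60 + 12.05/3600 = 157.853347
  E ⇒ keep positive
Point 4:
  Latitude: 26° + 14/60 + 23.86/3600 = 26 + 0.233333 + 0.006628 = 26.239961
  S ⇒ negate
  Longitude: 8′ + 33.62″ = 8.56033′; 0 + 8.56033/60 = 0.142672
  hemisphere W, so the sign is −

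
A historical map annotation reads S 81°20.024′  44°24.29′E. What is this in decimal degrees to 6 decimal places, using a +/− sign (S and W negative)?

-81.333733, 44.404833

Latitude: 20.024′ = 0.333733°; total 81.3337333
S ⇒ negate
Lon: 44 + 24.29/60 = 44.4048333
E → positive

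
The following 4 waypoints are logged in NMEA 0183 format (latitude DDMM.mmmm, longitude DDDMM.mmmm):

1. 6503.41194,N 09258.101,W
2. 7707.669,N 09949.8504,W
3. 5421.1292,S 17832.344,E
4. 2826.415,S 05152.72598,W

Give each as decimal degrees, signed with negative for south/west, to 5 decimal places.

Point 1:
  φ: split at 2 digits → 65° and 3.41194′; 65 + 3.41194/60 = 65.056866
  N → positive
  Lon: degrees = first 3 digits = 92, minutes = 58.101; 92 + 58.101/60 = 92.968350
  hemisphere W, so the sign is −
Point 2:
  φ: degrees = first 2 digits = 77, minutes = 7.669; 77 + 7.669/60 = 77.127817
  N → positive
  λ: split at 3 digits → 099° and 49.8504′; 99 + 49.8504/60 = 99.830840
  W → negative
Point 3:
  Lat: split at 2 digits → 54° and 21.1292′; 54 + 21.1292/60 = 54.352153
  S ⇒ negate
  Longitude: degrees = first 3 digits = 178, minutes = 32.344; 178 + 32.344/60 = 178.539067
  E → positive
Point 4:
  Lat: degrees = first 2 digits = 28, minutes = 26.415; 28 + 26.415/60 = 28.440250
  S ⇒ negate
  λ: degrees = first 3 digits = 51, minutes = 52.72598; 51 + 52.72598/60 = 51.878766
  W → negative

1. 65.05687, -92.96835
2. 77.12782, -99.83084
3. -54.35215, 178.53907
4. -28.44025, -51.87877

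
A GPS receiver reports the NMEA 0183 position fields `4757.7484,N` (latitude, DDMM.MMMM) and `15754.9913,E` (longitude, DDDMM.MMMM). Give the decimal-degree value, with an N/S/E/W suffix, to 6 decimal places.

47.962473° N, 157.916522° E

Lat: degrees = first 2 digits = 47, minutes = 57.7484; 47 + 57.7484/60 = 47.9624733
Longitude: degrees = first 3 digits = 157, minutes = 54.9913; 157 + 54.9913/60 = 157.9165217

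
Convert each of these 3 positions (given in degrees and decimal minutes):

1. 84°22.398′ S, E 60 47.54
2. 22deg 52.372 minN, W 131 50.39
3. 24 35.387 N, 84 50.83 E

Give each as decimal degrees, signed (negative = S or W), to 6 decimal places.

Point 1:
  Latitude: 84 + 22.398/60 = 84.3733000
  S ⇒ negate
  λ: 60 + 47.54/60 = 60.7923333
  E ⇒ keep positive
Point 2:
  Latitude: 22 + 52.372/60 = 22.8728667
  N → positive
  Lon: 50.39′ = 0.839833°; total 131.8398333
  hemisphere W, so the sign is −
Point 3:
  Latitude: 35.387′ = 0.589783°; total 24.5897833
  N ⇒ keep positive
  Longitude: 50.83′ = 0.847167°; total 84.8471667
  E ⇒ keep positive

1. -84.373300, 60.792333
2. 22.872867, -131.839833
3. 24.589783, 84.847167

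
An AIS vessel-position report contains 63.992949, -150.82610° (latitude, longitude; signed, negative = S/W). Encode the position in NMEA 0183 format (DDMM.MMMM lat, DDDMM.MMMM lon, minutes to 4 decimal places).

Latitude: fractional part 0.992949 → 59.576940 minutes
Longitude is negative → W; |value| = 150.826100
Longitude: fractional part 0.826100 → 49.566000 minutes

6359.5769,N / 15049.5660,W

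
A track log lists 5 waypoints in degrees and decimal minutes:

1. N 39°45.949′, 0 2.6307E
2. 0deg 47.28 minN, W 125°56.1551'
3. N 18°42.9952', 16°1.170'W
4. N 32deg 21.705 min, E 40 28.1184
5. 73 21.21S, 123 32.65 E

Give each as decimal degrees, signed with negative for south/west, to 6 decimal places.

1. 39.765817, 0.043845
2. 0.788000, -125.935918
3. 18.716587, -16.019500
4. 32.361750, 40.468640
5. -73.353500, 123.544167

Point 1:
  φ: 39 + 45.949/60 = 39.7658167
  N ⇒ keep positive
  λ: 0 + 2.6307/60 = 0.0438450
  E → positive
Point 2:
  φ: 0 + 47.28/60 = 0.7880000
  N → positive
  λ: 125 + 56.1551/60 = 125.9359183
  W → negative
Point 3:
  Latitude: 18 + 42.9952/60 = 18.7165867
  N ⇒ keep positive
  λ: 16 + 1.17/60 = 16.0195000
  W → negative
Point 4:
  φ: 32 + 21.705/60 = 32.3617500
  N ⇒ keep positive
  Lon: 40 + 28.1184/60 = 40.4686400
  E ⇒ keep positive
Point 5:
  Lat: 21.21′ = 0.353500°; total 73.3535000
  hemisphere S, so the sign is −
  Longitude: 32.65′ = 0.544167°; total 123.5441667
  E → positive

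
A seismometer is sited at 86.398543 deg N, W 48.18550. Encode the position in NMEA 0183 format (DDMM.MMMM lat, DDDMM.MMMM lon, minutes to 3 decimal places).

φ: 86° + 0.398543 × 60 = 86° 23.91258′
Longitude: fractional part 0.185500 → 11.13000 minutes

8623.913,N / 04811.130,W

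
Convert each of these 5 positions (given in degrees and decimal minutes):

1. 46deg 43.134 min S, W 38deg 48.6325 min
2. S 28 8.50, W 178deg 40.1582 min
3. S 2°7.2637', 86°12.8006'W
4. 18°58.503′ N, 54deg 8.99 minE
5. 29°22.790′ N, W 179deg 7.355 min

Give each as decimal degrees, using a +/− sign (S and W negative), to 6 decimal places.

Point 1:
  Latitude: 46 + 43.134/60 = 46.7189000
  S ⇒ negate
  Longitude: 38 + 48.6325/60 = 38.8105417
  W → negative
Point 2:
  Latitude: 8.5′ = 0.141667°; total 28.1416667
  hemisphere S, so the sign is −
  λ: 178 + 40.1582/60 = 178.6693033
  W → negative
Point 3:
  Lat: 7.2637′ = 0.121062°; total 2.1210617
  S ⇒ negate
  Lon: 86 + 12.8006/60 = 86.2133433
  hemisphere W, so the sign is −
Point 4:
  Latitude: 18 + 58.503/60 = 18.9750500
  N → positive
  λ: 54 + 8.99/60 = 54.1498333
  E ⇒ keep positive
Point 5:
  φ: 22.79′ = 0.379833°; total 29.3798333
  N → positive
  λ: 7.355′ = 0.122583°; total 179.1225833
  W ⇒ negate

1. -46.718900, -38.810542
2. -28.141667, -178.669303
3. -2.121062, -86.213343
4. 18.975050, 54.149833
5. 29.379833, -179.122583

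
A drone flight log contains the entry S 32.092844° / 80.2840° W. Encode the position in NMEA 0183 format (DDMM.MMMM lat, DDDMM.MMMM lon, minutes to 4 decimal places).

Lat: minutes = (32.092844 − 32) × 60 = 5.570640
Longitude: minutes = (80.284000 − 80) × 60 = 17.040000

3205.5706,S / 08017.0400,W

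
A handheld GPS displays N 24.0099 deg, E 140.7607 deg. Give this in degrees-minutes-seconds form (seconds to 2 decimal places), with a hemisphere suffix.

24°00′35.64″ N, 140°45′38.52″ E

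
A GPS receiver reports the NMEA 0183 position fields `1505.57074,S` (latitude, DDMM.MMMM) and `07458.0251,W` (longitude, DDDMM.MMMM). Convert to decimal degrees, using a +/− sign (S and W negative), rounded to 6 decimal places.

Latitude: degrees = first 2 digits = 15, minutes = 5.57074; 15 + 5.57074/60 = 15.0928457
S ⇒ negate
Lon: split at 3 digits → 074° and 58.0251′; 74 + 58.0251/60 = 74.9670850
W ⇒ negate

-15.092846, -74.967085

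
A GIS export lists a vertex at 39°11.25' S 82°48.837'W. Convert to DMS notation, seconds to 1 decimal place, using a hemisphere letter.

39°11′15.0″ S, 82°48′50.2″ W

φ: 11.25000′ → 11′ and 0.25000 × 60 = 15.000″
Longitude: 48.83700′ → 48′ and 0.83700 × 60 = 50.220″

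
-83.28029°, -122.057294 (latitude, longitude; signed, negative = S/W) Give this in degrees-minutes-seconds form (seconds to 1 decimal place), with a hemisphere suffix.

83°16′49.0″ S, 122°03′26.3″ W

Latitude is negative → S; |value| = 83.280290
Lat: whole degrees 83; 16.81740′ → 16′ and 49.044″
Longitude is negative → W; |value| = 122.057294
Lon: whole degrees 122; 3.43764′ → 3′ and 26.258″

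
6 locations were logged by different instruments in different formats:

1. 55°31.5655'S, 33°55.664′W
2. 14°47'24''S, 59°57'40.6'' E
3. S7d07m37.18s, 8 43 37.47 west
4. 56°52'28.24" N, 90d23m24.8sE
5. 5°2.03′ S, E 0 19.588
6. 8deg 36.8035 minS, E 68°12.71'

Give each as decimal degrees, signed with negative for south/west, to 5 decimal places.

Point 1:
  Latitude: 55 + 31.5655/60 = 55.526092
  S ⇒ negate
  Longitude: 55.664′ = 0.927733°; total 33.927733
  W ⇒ negate
Point 2:
  Lat: 47′ + 24″ = 47.40000′; 14 + 47.40000/60 = 14.790000
  S → negative
  Lon: 57′ + 40.6″ = 57.67667′; 59 + 57.67667/60 = 59.961278
  E ⇒ keep positive
Point 3:
  Latitude: 7 + 7/60 + 37.18/3600 = 7.126994
  S → negative
  λ: 8 + 43/60 + 37.47/3600 = 8.727075
  W ⇒ negate
Point 4:
  Lat: 52′ + 28.24″ = 52.47067′; 56 + 52.47067/60 = 56.874511
  N ⇒ keep positive
  Lon: 90 + 23/60 + 24.8/3600 = 90.390222
  E → positive
Point 5:
  φ: 2.03′ = 0.033833°; total 5.033833
  S ⇒ negate
  λ: 19.588′ = 0.326467°; total 0.326467
  E → positive
Point 6:
  Lat: 8 + 36.8035/60 = 8.613392
  hemisphere S, so the sign is −
  Longitude: 68 + 12.71/60 = 68.211833
  E → positive

1. -55.52609, -33.92773
2. -14.79000, 59.96128
3. -7.12699, -8.72708
4. 56.87451, 90.39022
5. -5.03383, 0.32647
6. -8.61339, 68.21183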